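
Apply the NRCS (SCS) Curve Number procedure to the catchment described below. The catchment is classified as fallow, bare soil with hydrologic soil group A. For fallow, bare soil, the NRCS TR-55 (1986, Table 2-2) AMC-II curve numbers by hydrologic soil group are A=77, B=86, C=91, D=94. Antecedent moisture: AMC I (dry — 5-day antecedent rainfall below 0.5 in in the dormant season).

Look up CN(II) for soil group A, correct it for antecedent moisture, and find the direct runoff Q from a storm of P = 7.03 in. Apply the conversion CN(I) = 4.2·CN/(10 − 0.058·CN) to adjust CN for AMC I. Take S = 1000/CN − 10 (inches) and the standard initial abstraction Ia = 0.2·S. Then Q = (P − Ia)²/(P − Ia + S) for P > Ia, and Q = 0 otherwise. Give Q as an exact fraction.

Q = 822197376001/332576636700 in ≈ 2.472 in

NRCS table: fallow, bare soil, soil group A → CN(II) = 77
Dry (AMC I): CN(I) = 4.2·77/(10 − 0.058·77) = (1617/5)/(2767/500) = 161700/2767 ≈ 58.439
Retention S: 1000/CN − 10 with CN=58.439 → S = 11500/1617 ≈ 7.112 in
Initial abstraction Ia = S/5 = (11500/1617)/5 = 2300/1617 ≈ 1.422 in
Since P=7.030 > Ia=1.422: effective rainfall P−Ia = 906751/161700 in
Runoff Q = (P−Ia)²/(P−Ia+S) = (5.608)²/(5.608+7.112) = 822197376001/332576636700 ≈ 2.472 in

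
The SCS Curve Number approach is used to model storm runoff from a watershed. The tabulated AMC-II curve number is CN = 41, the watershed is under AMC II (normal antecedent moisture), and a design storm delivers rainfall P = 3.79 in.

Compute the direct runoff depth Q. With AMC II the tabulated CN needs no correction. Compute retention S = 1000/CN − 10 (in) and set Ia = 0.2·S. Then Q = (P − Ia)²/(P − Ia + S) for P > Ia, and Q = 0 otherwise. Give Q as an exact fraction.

Q = 13980121/257229900 in ≈ 0.054 in

AMC II — tabulated CN = 41 applies directly.
Retention S: 1000/CN − 10 with CN=41.000 → S = 590/41 ≈ 14.390 in
Ia = 0.2S: 0.2·14.390 = 2.878 in (exactly 118/41)
Since P=3.790 > Ia=2.878: effective rainfall P−Ia = 3739/4100 in
Runoff Q = (P−Ia)²/(P−Ia+S) = (0.912)²/(0.912+14.390) = 13980121/257229900 ≈ 0.054 in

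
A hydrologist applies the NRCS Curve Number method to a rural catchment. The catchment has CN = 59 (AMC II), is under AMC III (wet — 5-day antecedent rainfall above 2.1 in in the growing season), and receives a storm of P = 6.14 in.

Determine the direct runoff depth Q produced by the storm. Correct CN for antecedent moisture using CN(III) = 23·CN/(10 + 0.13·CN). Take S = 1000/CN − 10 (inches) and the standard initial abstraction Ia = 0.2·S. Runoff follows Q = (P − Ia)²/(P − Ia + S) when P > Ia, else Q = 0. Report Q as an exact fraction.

Wet (AMC III): CN(III) = 23·59/(10 + 0.13·59) = 1357/(1767/100) = 135700/1767 ≈ 76.797
Max retention: S = 1000/(135700/1767) − 10 = 4100/1357 in (≈ 3.021 in)
Ia = 0.2S: 0.2·3.021 = 0.604 in (exactly 820/1357)
Excess rainfall: 6.140 − 0.604 = 5.536 in; P > Ia so Q > 0
Q = (375599/67850)²/((375599/67850) + 4100/1357) = (141074608801/4603622500)/(580599/67850) = 141074608801/39393642150 in ≈ 3.581 in

Q = 141074608801/39393642150 in ≈ 3.581 in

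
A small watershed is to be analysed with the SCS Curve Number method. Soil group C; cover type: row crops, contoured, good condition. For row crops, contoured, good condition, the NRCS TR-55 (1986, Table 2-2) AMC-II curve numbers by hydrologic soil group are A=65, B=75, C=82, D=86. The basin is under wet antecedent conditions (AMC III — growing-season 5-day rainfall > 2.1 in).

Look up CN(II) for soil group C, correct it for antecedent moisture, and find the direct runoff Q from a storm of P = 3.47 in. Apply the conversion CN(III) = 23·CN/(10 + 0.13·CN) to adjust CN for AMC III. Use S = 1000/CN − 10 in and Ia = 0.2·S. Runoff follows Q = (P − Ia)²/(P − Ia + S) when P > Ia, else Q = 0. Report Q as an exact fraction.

Q = 95617626841/37646540300 in ≈ 2.540 in

NRCS table: row crops, contoured, good condition, soil group C → CN(II) = 82
CN(III) from CN(II)=82: (23·82)/(10 + 0.13·82) = 94300/1033 ≈ 91.288
Retention S: 1000/CN − 10 with CN=91.288 → S = 900/943 ≈ 0.954 in
Initial abstraction Ia = S/5 = (900/943)/5 = 180/943 ≈ 0.191 in
P − Ia = 3.470 − 0.191 = 309221/94300 ≈ 3.279 in (> 0, runoff occurs)
Q = (309221/94300)²/((309221/94300) + 900/943) = (95617626841/8892490000)/(399221/94300) = 95617626841/37646540300 in ≈ 2.540 in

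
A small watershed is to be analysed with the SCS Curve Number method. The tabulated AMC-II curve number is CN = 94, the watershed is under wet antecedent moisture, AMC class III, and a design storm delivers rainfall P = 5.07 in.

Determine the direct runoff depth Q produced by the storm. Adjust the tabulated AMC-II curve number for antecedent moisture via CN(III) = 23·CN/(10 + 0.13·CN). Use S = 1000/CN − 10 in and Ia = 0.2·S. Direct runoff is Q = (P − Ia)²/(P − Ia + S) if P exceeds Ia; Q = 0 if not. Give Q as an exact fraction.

Q = 32648514721/6871160300 in ≈ 4.752 in

Wet (AMC III): CN(III) = 23·94/(10 + 0.13·94) = 2162/(1111/50) = 108100/1111 ≈ 97.300
Max retention: S = 1000/(108100/1111) − 10 = 300/1081 in (≈ 0.278 in)
Ia = 0.2·(300/1081) = 60/1081 in ≈ 0.056 in
Excess rainfall: 5.070 − 0.056 = 5.014 in; P > Ia so Q > 0
Runoff Q = (P−Ia)²/(P−Ia+S) = (5.014)²/(5.014+0.278) = 32648514721/6871160300 ≈ 4.752 in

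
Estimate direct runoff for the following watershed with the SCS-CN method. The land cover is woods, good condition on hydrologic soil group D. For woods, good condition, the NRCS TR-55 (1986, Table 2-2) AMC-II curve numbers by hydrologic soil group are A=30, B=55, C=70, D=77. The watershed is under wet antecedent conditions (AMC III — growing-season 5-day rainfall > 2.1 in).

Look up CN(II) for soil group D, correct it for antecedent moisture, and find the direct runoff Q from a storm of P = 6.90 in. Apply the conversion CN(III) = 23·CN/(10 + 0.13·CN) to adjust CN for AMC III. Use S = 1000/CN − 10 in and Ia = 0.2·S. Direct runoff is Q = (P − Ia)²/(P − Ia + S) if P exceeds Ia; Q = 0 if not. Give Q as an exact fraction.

NRCS table: woods, good condition, soil group D → CN(II) = 77
Adjust CN=77 to AMC III: 23·77/(10 + 0.13·77) → 1771 ÷ (2001/100) = 7700/87 ≈ 88.506
S = 1000/(7700/87) − 10 = 100/77 in ≈ 1.299 in
Initial abstraction Ia = S/5 = (100/77)/5 = 20/77 ≈ 0.260 in
Excess rainfall: 6.900 − 0.260 = 6.640 in; P > Ia so Q > 0
Q = (5113/770)²/((5113/770) + 100/77) = (26142769/592900)/(6113/770) = 26142769/4707010 in ≈ 5.554 in

Q = 26142769/4707010 in ≈ 5.554 in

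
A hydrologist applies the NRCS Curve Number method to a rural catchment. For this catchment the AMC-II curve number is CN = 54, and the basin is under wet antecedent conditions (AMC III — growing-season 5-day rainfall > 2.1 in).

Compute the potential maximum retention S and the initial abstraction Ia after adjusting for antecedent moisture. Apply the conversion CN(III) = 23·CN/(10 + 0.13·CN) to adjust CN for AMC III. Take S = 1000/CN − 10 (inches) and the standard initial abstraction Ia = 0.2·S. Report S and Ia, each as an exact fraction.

CN(III) from CN(II)=54: (23·54)/(10 + 0.13·54) = 2700/37 ≈ 72.973
Max retention: S = 1000/(2700/37) − 10 = 100/27 in (≈ 3.704 in)
Initial abstraction Ia = S/5 = (100/27)/5 = 20/27 ≈ 0.741 in

S = 100/27 in ≈ 3.704 in; Ia = 20/27 in ≈ 0.741 in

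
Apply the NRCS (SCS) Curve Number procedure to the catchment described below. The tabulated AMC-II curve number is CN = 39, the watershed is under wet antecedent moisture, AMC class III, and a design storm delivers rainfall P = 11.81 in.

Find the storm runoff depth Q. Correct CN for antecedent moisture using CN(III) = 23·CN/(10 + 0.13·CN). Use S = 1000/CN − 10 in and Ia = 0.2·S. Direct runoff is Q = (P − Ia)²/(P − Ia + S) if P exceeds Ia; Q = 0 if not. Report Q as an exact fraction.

Q = 878638145449/138797922900 in ≈ 6.330 in

CN(III) from CN(II)=39: (23·39)/(10 + 0.13·39) = 89700/1507 ≈ 59.522
Max retention: S = 1000/(89700/1507) − 10 = 6100/897 in (≈ 6.800 in)
Ia = 0.2S: 0.2·6.800 = 1.360 in (exactly 1220/897)
P − Ia = 11.810 − 1.360 = 937357/89700 ≈ 10.450 in (> 0, runoff occurs)
Q = (937357/89700)²/((937357/89700) + 6100/897) = (878638145449/8046090000)/(1547357/89700) = 878638145449/138797922900 in ≈ 6.330 in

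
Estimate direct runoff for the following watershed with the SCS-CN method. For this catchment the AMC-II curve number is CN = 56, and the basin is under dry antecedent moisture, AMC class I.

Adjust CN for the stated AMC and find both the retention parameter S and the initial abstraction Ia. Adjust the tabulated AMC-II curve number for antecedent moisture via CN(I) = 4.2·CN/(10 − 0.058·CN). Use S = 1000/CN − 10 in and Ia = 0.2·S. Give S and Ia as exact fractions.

CN(I) from CN(II)=56: (4.2·56)/(10 − 0.058·56) = 7350/211 ≈ 34.834
Retention S: 1000/CN − 10 with CN=34.834 → S = 2750/147 ≈ 18.707 in
Ia = 0.2S: 0.2·18.707 = 3.741 in (exactly 550/147)

S = 2750/147 in ≈ 18.707 in; Ia = 550/147 in ≈ 3.741 in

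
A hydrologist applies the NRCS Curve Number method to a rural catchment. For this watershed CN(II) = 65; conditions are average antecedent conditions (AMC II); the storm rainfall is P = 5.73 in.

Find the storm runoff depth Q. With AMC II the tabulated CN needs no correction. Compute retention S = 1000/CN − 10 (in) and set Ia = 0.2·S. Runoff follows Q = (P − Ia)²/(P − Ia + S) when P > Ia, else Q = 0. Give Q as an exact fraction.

Average conditions: CN = 65 (no AMC adjustment).
Max retention: S = 1000/65 − 10 = 70/13 in (≈ 5.385 in)
Initial abstraction Ia = S/5 = (70/13)/5 = 14/13 ≈ 1.077 in
Excess rainfall: 5.730 − 1.077 = 4.653 in; P > Ia so Q > 0
Runoff Q = (P−Ia)²/(P−Ia+S) = (4.653)²/(4.653+5.385) = 36590401/16963700 ≈ 2.157 in

Q = 36590401/16963700 in ≈ 2.157 in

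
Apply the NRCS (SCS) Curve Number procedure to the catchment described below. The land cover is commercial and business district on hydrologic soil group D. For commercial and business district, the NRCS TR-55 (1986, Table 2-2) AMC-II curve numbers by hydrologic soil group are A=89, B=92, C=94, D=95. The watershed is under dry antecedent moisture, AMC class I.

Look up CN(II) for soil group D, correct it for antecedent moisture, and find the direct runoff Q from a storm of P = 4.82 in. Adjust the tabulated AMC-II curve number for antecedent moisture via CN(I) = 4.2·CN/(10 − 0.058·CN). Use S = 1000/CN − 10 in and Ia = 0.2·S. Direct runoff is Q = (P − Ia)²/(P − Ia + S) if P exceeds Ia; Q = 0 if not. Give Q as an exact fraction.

Q = 8309963281/2317372050 in ≈ 3.586 in

NRCS table: commercial and business district, soil group D → CN(II) = 95
Dry (AMC I): CN(I) = 4.2·95/(10 − 0.058·95) = 399/(449/100) = 39900/449 ≈ 88.864
Retention S: 1000/CN − 10 with CN=88.864 → S = 500/399 ≈ 1.253 in
Initial abstraction Ia = S/5 = (500/399)/5 = 100/399 ≈ 0.251 in
Since P=4.820 > Ia=0.251: effective rainfall P−Ia = 91159/19950 in
Runoff Q = (P−Ia)²/(P−Ia+S) = (4.569)²/(4.569+1.253) = 8309963281/2317372050 ≈ 3.586 in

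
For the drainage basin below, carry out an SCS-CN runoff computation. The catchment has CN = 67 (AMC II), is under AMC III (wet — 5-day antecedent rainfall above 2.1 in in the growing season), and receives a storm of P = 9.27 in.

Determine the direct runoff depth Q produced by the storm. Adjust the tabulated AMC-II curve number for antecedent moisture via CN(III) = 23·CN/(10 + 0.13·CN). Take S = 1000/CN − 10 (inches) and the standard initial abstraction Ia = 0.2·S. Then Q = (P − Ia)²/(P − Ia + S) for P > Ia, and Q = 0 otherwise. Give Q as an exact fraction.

Q = 618808441683/86938442900 in ≈ 7.118 in

Wet (AMC III): CN(III) = 23·67/(10 + 0.13·67) = 1541/(1871/100) = 154100/1871 ≈ 82.362
Retention S: 1000/CN − 10 with CN=82.362 → S = 3300/1541 ≈ 2.141 in
Initial abstraction Ia = S/5 = (3300/1541)/5 = 660/1541 ≈ 0.428 in
Since P=9.270 > Ia=0.428: effective rainfall P−Ia = 1362507/154100 in
Q: (1362507/154100)² ÷ (1692507/154100) = 618808441683/86938442900 in (≈ 7.118 in)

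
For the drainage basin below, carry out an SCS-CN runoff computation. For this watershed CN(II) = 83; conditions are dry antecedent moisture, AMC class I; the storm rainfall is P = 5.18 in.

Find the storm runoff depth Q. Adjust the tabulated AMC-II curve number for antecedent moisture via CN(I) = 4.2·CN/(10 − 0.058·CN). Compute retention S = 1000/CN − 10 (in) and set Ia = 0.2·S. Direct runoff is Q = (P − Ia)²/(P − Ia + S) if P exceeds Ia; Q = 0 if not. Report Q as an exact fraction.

Dry (AMC I): CN(I) = 4.2·83/(10 − 0.058·83) = (1743/5)/(2593/500) = 174300/2593 ≈ 67.219
Max retention: S = 1000/(174300/2593) − 10 = 8500/1743 in (≈ 4.877 in)
Ia = 0.2S: 0.2·4.877 = 0.975 in (exactly 1700/1743)
Since P=5.180 > Ia=0.975: effective rainfall P−Ia = 366437/87150 in
Q = (366437/87150)²/((366437/87150) + 8500/1743) = (134276074969/7595122500)/(791437/87150) = 134276074969/68973734550 in ≈ 1.947 in

Q = 134276074969/68973734550 in ≈ 1.947 in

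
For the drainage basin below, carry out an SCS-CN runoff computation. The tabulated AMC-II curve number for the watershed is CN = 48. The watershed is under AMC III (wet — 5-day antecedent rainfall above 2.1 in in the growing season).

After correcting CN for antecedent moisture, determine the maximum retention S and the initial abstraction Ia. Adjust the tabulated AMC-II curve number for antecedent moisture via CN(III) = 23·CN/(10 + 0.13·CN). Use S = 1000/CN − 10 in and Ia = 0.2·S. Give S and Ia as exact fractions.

CN(III) from CN(II)=48: (23·48)/(10 + 0.13·48) = 13800/203 ≈ 67.980
S = 1000/(13800/203) − 10 = 325/69 in ≈ 4.710 in
Ia = 0.2·(325/69) = 65/69 in ≈ 0.942 in

S = 325/69 in ≈ 4.710 in; Ia = 65/69 in ≈ 0.942 in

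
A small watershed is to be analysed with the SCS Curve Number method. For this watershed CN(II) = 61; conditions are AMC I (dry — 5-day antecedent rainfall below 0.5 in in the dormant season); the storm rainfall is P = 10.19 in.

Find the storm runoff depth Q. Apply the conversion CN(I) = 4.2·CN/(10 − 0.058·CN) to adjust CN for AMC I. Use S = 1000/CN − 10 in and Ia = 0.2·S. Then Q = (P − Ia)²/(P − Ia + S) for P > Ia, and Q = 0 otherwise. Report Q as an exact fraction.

Dry (AMC I): CN(I) = 4.2·61/(10 − 0.058·61) = (1281/5)/(3231/500) = 42700/1077 ≈ 39.647
Max retention: S = 1000/(42700/1077) − 10 = 6500/427 in (≈ 15.222 in)
Ia = 0.2·(6500/427) = 1300/427 in ≈ 3.044 in
Excess rainfall: 10.190 − 3.044 = 7.146 in; P > Ia so Q > 0
Q = (305113/42700)²/((305113/42700) + 6500/427) = (93093942769/1823290000)/(955113/42700) = 93093942769/40783325100 in ≈ 2.283 in

Q = 93093942769/40783325100 in ≈ 2.283 in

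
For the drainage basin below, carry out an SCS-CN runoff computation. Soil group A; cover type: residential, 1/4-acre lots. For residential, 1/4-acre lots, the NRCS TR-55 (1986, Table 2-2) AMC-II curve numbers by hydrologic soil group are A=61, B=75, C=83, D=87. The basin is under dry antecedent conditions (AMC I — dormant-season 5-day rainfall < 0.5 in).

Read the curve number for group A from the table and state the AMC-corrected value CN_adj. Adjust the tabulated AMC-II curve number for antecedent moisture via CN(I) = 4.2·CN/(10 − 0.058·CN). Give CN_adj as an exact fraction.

NRCS table: residential, 1/4-acre lots, soil group A → CN(II) = 61
CN(I) from CN(II)=61: (4.2·61)/(10 − 0.058·61) = 42700/1077 ≈ 39.647

CN_adj = 42700/1077 ≈ 39.647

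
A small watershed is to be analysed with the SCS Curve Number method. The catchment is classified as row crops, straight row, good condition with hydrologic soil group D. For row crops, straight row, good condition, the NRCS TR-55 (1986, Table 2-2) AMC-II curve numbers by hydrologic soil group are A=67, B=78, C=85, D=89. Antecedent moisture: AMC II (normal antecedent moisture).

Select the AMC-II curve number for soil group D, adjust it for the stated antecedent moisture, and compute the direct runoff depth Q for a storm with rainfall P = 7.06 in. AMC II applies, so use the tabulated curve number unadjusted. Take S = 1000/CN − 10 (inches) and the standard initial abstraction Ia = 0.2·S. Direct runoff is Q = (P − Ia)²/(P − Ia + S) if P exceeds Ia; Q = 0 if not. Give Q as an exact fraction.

Q = 919120489/159385650 in ≈ 5.767 in

NRCS table: row crops, straight row, good condition, soil group D → CN(II) = 89
Average conditions: CN = 89 (no AMC adjustment).
Max retention: S = 1000/89 − 10 = 110/89 in (≈ 1.236 in)
Initial abstraction Ia = S/5 = (110/89)/5 = 22/89 ≈ 0.247 in
P − Ia = 7.060 − 0.247 = 30317/4450 ≈ 6.813 in (> 0, runoff occurs)
Q: (30317/4450)² ÷ (35817/4450) = 919120489/159385650 in (≈ 5.767 in)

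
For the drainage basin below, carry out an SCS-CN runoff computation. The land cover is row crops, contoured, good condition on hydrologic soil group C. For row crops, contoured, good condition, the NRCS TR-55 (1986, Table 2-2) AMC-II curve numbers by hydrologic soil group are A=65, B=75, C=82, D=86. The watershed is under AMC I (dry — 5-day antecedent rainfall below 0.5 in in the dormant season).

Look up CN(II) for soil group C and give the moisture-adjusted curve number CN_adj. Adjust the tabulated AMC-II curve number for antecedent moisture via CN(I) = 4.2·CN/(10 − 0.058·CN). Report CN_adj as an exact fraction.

CN_adj = 28700/437 ≈ 65.675

NRCS table: row crops, contoured, good condition, soil group C → CN(II) = 82
Dry (AMC I): CN(I) = 4.2·82/(10 − 0.058·82) = (1722/5)/(1311/250) = 28700/437 ≈ 65.675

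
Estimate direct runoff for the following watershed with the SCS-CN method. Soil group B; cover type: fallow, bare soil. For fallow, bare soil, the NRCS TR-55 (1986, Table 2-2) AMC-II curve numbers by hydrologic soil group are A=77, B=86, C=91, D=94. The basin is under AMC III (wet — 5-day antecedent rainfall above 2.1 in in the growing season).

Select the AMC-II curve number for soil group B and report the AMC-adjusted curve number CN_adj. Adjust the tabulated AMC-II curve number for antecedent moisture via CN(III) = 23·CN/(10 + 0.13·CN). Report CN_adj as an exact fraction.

CN_adj = 98900/1059 ≈ 93.390

NRCS table: fallow, bare soil, soil group B → CN(II) = 86
Adjust CN=86 to AMC III: 23·86/(10 + 0.13·86) → 1978 ÷ (1059/50) = 98900/1059 ≈ 93.390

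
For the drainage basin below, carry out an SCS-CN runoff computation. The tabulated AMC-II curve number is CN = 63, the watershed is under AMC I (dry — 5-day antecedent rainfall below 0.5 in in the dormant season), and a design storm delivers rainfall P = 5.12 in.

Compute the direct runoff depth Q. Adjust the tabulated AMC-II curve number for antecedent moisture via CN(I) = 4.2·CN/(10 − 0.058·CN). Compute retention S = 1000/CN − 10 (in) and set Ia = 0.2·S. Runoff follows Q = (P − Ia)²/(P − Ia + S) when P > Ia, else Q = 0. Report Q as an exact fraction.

Adjust CN=63 to AMC I: 4.2·63/(10 − 0.058·63) → (1323/5) ÷ (3173/500) = 132300/3173 ≈ 41.696
Retention S: 1000/CN − 10 with CN=41.696 → S = 18500/1323 ≈ 13.983 in
Ia = 0.2S: 0.2·13.983 = 2.797 in (exactly 3700/1323)
P − Ia = 5.120 − 2.797 = 76844/33075 ≈ 2.323 in (> 0, runoff occurs)
Runoff Q = (P−Ia)²/(P−Ia+S) = (2.323)²/(2.323+13.983) = 369062521/1114925175 ≈ 0.331 in

Q = 369062521/1114925175 in ≈ 0.331 in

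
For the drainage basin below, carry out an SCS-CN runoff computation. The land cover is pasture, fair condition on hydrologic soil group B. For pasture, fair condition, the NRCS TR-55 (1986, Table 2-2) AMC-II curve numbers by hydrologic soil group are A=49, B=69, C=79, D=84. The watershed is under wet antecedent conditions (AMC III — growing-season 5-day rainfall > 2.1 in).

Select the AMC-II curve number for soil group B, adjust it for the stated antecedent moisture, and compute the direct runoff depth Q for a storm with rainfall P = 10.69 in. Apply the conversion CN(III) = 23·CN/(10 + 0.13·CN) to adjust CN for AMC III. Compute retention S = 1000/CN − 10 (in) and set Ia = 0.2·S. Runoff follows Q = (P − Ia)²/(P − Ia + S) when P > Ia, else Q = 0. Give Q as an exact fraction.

Q = 2671600057009/308592626100 in ≈ 8.657 in

NRCS table: pasture, fair condition, soil group B → CN(II) = 69
Adjust CN=69 to AMC III: 23·69/(10 + 0.13·69) → 1587 ÷ (1897/100) = 158700/1897 ≈ 83.658
S = 1000/(158700/1897) − 10 = 3100/1587 in ≈ 1.953 in
Ia = 0.2·(3100/1587) = 620/1587 in ≈ 0.391 in
Since P=10.690 > Ia=0.391: effective rainfall P−Ia = 1634503/158700 in
Q = (1634503/158700)²/((1634503/158700) + 3100/1587) = (2671600057009/25185690000)/(1944503/158700) = 2671600057009/308592626100 in ≈ 8.657 in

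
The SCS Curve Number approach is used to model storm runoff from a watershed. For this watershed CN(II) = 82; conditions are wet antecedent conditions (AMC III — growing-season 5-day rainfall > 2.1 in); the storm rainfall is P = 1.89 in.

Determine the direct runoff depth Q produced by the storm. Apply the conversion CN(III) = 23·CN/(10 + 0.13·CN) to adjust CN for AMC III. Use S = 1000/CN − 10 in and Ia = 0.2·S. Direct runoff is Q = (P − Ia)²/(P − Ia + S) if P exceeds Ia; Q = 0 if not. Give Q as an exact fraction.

Q = 2852521281/2621822900 in ≈ 1.088 in

Wet (AMC III): CN(III) = 23·82/(10 + 0.13·82) = 1886/(1033/50) = 94300/1033 ≈ 91.288
Retention S: 1000/CN − 10 with CN=91.288 → S = 900/943 ≈ 0.954 in
Initial abstraction Ia = S/5 = (900/943)/5 = 180/943 ≈ 0.191 in
Excess rainfall: 1.890 − 0.191 = 1.699 in; P > Ia so Q > 0
Runoff Q = (P−Ia)²/(P−Ia+S) = (1.699)²/(1.699+0.954) = 2852521281/2621822900 ≈ 1.088 in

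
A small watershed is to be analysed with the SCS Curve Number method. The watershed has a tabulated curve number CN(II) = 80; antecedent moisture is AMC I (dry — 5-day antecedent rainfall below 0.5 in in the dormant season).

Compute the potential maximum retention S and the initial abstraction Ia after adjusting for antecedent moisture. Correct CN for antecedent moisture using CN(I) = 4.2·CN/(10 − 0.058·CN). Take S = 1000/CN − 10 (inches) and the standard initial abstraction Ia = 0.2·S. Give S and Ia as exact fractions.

S = 125/21 in ≈ 5.952 in; Ia = 25/21 in ≈ 1.190 in

Dry (AMC I): CN(I) = 4.2·80/(10 − 0.058·80) = 336/(134/25) = 4200/67 ≈ 62.687
S = 1000/(4200/67) − 10 = 125/21 in ≈ 5.952 in
Ia = 0.2S: 0.2·5.952 = 1.190 in (exactly 25/21)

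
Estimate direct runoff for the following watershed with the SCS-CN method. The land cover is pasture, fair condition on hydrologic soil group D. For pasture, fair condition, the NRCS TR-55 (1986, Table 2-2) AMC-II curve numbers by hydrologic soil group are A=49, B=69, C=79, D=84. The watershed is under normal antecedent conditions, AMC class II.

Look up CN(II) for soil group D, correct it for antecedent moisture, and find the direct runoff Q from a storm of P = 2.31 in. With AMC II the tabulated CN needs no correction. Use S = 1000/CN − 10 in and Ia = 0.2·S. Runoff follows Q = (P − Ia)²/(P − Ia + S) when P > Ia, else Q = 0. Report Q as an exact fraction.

Q = 16410601/16907100 in ≈ 0.971 in

NRCS table: pasture, fair condition, soil group D → CN(II) = 84
CN(II) = 84; AMC II needs no correction.
S = 1000/84 − 10 = 40/21 in ≈ 1.905 in
Ia = 0.2·(40/21) = 8/21 in ≈ 0.381 in
Excess rainfall: 2.310 − 0.381 = 1.929 in; P > Ia so Q > 0
Q: (4051/2100)² ÷ (8051/2100) = 16410601/16907100 in (≈ 0.971 in)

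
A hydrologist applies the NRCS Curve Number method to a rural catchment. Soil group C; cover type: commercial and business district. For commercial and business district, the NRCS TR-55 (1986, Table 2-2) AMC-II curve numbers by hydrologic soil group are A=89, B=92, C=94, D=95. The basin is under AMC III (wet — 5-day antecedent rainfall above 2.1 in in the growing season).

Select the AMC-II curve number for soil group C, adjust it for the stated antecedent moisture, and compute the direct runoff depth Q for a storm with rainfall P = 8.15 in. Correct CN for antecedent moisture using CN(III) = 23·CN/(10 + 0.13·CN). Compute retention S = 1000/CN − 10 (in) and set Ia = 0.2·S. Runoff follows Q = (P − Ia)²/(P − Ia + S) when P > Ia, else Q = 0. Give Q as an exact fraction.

Q = 30626050009/3913284860 in ≈ 7.826 in

NRCS table: commercial and business district, soil group C → CN(II) = 94
Wet (AMC III): CN(III) = 23·94/(10 + 0.13·94) = 2162/(1111/50) = 108100/1111 ≈ 97.300
Retention S: 1000/CN − 10 with CN=97.300 → S = 300/1081 ≈ 0.278 in
Initial abstraction Ia = S/5 = (300/1081)/5 = 60/1081 ≈ 0.056 in
Since P=8.150 > Ia=0.056: effective rainfall P−Ia = 175003/21620 in
Runoff Q = (P−Ia)²/(P−Ia+S) = (8.094)²/(8.094+0.278) = 30626050009/3913284860 ≈ 7.826 in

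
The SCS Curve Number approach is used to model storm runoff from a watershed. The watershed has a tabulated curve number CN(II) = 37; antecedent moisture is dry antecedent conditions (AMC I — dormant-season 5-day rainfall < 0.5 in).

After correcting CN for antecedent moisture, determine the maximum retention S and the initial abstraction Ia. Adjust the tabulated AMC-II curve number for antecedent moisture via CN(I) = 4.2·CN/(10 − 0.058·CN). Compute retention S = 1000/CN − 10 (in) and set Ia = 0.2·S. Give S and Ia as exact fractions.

S = 1500/37 in ≈ 40.541 in; Ia = 300/37 in ≈ 8.108 in

Dry (AMC I): CN(I) = 4.2·37/(10 − 0.058·37) = (777/5)/(3927/500) = 3700/187 ≈ 19.786
S = 1000/(3700/187) − 10 = 1500/37 in ≈ 40.541 in
Initial abstraction Ia = S/5 = (1500/37)/5 = 300/37 ≈ 8.108 in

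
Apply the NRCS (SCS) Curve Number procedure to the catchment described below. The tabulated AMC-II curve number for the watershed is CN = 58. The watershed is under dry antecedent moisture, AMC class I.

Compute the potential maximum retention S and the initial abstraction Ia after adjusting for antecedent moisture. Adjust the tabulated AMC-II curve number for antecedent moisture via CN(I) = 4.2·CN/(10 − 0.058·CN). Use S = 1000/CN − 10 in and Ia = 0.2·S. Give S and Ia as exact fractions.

S = 500/29 in ≈ 17.241 in; Ia = 100/29 in ≈ 3.448 in

CN(I) from CN(II)=58: (4.2·58)/(10 − 0.058·58) = 2900/79 ≈ 36.709
Retention S: 1000/CN − 10 with CN=36.709 → S = 500/29 ≈ 17.241 in
Initial abstraction Ia = S/5 = (500/29)/5 = 100/29 ≈ 3.448 in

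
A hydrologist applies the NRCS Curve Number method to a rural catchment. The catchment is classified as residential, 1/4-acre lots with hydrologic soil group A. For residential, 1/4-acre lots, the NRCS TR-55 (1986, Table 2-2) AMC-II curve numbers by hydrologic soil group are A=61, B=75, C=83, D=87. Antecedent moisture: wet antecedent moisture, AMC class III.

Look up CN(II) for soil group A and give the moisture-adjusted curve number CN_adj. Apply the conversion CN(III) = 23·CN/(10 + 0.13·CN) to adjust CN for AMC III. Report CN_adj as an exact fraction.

NRCS table: residential, 1/4-acre lots, soil group A → CN(II) = 61
Adjust CN=61 to AMC III: 23·61/(10 + 0.13·61) → 1403 ÷ (1793/100) = 140300/1793 ≈ 78.249

CN_adj = 140300/1793 ≈ 78.249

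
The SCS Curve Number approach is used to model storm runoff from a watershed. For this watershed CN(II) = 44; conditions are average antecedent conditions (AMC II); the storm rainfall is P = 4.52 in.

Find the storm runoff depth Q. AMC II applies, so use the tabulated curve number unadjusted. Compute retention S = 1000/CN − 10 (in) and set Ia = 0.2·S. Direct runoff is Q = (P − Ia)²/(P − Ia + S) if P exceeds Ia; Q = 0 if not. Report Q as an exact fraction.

Average conditions: CN = 44 (no AMC adjustment).
S = 1000/44 − 10 = 140/11 in ≈ 12.727 in
Ia = 0.2S: 0.2·12.727 = 2.545 in (exactly 28/11)
Since P=4.520 > Ia=2.545: effective rainfall P−Ia = 543/275 in
Q: (543/275)² ÷ (4043/275) = 294849/1111825 in (≈ 0.265 in)

Q = 294849/1111825 in ≈ 0.265 in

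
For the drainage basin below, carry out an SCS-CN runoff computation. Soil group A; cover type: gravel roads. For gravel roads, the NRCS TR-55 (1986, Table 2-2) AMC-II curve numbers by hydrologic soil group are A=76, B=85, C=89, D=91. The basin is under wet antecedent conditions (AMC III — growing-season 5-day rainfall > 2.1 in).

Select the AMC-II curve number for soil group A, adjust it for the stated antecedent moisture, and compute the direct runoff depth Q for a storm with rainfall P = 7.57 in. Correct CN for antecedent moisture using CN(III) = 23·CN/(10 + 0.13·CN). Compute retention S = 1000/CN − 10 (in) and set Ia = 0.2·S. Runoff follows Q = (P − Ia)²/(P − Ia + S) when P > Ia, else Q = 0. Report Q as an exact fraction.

NRCS table: gravel roads, soil group A → CN(II) = 76
CN(III) from CN(II)=76: (23·76)/(10 + 0.13·76) = 43700/497 ≈ 87.928
Max retention: S = 1000/(43700/497) − 10 = 600/437 in (≈ 1.373 in)
Ia = 0.2·(600/437) = 120/437 in ≈ 0.275 in
Since P=7.570 > Ia=0.275: effective rainfall P−Ia = 318809/43700 in
Q = (318809/43700)²/((318809/43700) + 600/437) = (101639178481/1909690000)/(378809/43700) = 101639178481/16553953300 in ≈ 6.140 in

Q = 101639178481/16553953300 in ≈ 6.140 in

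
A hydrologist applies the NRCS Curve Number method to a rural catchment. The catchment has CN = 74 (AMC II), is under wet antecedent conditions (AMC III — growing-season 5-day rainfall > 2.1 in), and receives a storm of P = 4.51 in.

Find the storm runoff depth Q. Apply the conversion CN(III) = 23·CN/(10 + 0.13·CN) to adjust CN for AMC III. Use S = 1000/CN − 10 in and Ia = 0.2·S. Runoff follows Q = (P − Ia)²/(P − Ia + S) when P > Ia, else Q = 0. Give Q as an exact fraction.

CN(III) from CN(II)=74: (23·74)/(10 + 0.13·74) = 85100/981 ≈ 86.748
Retention S: 1000/CN − 10 with CN=86.748 → S = 1300/851 ≈ 1.528 in
Initial abstraction Ia = S/5 = (1300/851)/5 = 260/851 ≈ 0.306 in
Since P=4.510 > Ia=0.306: effective rainfall P−Ia = 357801/85100 in
Q: (357801/85100)² ÷ (487801/85100) = 128021555601/41511865100 in (≈ 3.084 in)

Q = 128021555601/41511865100 in ≈ 3.084 in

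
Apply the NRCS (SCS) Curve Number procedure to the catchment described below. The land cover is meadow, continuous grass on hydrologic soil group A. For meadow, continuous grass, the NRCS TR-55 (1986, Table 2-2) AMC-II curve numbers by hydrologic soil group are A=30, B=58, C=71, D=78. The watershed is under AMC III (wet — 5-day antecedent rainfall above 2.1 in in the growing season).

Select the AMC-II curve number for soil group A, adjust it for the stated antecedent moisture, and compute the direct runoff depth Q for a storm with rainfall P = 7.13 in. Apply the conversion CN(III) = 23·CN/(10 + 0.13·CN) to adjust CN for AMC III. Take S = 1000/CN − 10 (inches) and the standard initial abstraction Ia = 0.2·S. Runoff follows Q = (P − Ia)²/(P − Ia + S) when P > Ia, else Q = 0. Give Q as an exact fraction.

Q = 1238828809/725859300 in ≈ 1.707 in

NRCS table: meadow, continuous grass, soil group A → CN(II) = 30
Wet (AMC III): CN(III) = 23·30/(10 + 0.13·30) = 690/(139/10) = 6900/139 ≈ 49.640
Max retention: S = 1000/(6900/139) − 10 = 700/69 in (≈ 10.145 in)
Ia = 0.2S: 0.2·10.145 = 2.029 in (exactly 140/69)
Since P=7.130 > Ia=2.029: effective rainfall P−Ia = 35197/6900 in
Q = (35197/6900)²/((35197/6900) + 700/69) = (1238828809/47610000)/(105197/6900) = 1238828809/725859300 in ≈ 1.707 in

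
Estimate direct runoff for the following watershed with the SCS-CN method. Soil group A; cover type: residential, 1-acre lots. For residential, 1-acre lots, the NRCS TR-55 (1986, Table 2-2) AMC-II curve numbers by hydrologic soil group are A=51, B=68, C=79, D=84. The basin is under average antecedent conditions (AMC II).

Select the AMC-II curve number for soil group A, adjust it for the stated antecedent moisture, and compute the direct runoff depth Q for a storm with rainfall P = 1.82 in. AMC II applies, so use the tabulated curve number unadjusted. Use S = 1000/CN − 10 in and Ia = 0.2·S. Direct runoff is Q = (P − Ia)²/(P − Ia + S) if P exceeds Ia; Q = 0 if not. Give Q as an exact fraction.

Q = 0 in ≈ 0.000 in

NRCS table: residential, 1-acre lots, soil group A → CN(II) = 51
Average conditions: CN = 51 (no AMC adjustment).
S = 1000/51 − 10 = 490/51 in ≈ 9.608 in
Ia = 0.2S: 0.2·9.608 = 1.922 in (exactly 98/51)
P = 1.820 ≤ Ia = 1.922 in: entire storm abstracted, Q = 0.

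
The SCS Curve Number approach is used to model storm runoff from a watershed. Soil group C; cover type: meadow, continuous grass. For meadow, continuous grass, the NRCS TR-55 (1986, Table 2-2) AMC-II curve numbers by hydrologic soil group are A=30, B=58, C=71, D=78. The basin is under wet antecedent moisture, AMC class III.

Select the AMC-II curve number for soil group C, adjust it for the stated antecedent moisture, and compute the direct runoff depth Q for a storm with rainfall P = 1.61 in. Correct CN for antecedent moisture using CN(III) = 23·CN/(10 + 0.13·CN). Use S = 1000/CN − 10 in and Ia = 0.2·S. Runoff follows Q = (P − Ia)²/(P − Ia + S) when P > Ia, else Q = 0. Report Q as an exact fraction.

Q = 41989337569/80819292900 in ≈ 0.520 in

NRCS table: meadow, continuous grass, soil group C → CN(II) = 71
Wet (AMC III): CN(III) = 23·71/(10 + 0.13·71) = 1633/(1923/100) = 163300/1923 ≈ 84.919
S = 1000/(163300/1923) − 10 = 2900/1633 in ≈ 1.776 in
Initial abstraction Ia = S/5 = (2900/1633)/5 = 580/1633 ≈ 0.355 in
Since P=1.610 > Ia=0.355: effective rainfall P−Ia = 204913/163300 in
Q: (204913/163300)² ÷ (494913/163300) = 41989337569/80819292900 in (≈ 0.520 in)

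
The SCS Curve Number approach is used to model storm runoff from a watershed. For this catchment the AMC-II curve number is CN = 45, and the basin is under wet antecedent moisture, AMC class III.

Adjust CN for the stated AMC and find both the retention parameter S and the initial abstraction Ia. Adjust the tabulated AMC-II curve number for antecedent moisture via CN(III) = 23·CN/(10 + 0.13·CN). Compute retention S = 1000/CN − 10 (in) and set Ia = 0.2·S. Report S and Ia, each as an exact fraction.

S = 1100/207 in ≈ 5.314 in; Ia = 220/207 in ≈ 1.063 in

Wet (AMC III): CN(III) = 23·45/(10 + 0.13·45) = 1035/(317/20) = 20700/317 ≈ 65.300
Max retention: S = 1000/(20700/317) − 10 = 1100/207 in (≈ 5.314 in)
Ia = 0.2·(1100/207) = 220/207 in ≈ 1.063 in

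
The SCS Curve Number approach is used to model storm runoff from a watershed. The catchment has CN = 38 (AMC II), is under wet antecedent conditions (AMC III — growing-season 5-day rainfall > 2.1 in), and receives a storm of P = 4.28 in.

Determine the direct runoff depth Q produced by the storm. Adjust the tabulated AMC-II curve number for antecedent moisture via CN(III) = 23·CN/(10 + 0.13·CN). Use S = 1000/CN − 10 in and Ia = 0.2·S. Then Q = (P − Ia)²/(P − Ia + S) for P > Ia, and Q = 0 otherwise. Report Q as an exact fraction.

Q = 977125081/1188192075 in ≈ 0.822 in

CN(III) from CN(II)=38: (23·38)/(10 + 0.13·38) = 43700/747 ≈ 58.501
S = 1000/(43700/747) − 10 = 3100/437 in ≈ 7.094 in
Initial abstraction Ia = S/5 = (3100/437)/5 = 620/437 ≈ 1.419 in
Excess rainfall: 4.280 − 1.419 = 2.861 in; P > Ia so Q > 0
Runoff Q = (P−Ia)²/(P−Ia+S) = (2.861)²/(2.861+7.094) = 977125081/1188192075 ≈ 0.822 in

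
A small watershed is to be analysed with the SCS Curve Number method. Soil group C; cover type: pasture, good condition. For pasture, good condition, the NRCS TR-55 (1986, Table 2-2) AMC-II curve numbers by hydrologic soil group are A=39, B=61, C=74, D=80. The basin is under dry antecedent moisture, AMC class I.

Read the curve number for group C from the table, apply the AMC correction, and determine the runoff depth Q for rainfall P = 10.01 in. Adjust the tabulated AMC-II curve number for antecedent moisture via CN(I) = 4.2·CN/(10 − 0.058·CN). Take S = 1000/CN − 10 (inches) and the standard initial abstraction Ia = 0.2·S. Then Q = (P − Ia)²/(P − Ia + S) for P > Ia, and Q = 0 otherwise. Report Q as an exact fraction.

Q = 32278080133/7756713300 in ≈ 4.161 in

NRCS table: pasture, good condition, soil group C → CN(II) = 74
Adjust CN=74 to AMC I: 4.2·74/(10 − 0.058·74) → (1554/5) ÷ (1427/250) = 77700/1427 ≈ 54.450
Max retention: S = 1000/(77700/1427) − 10 = 6500/777 in (≈ 8.366 in)
Ia = 0.2·(6500/777) = 1300/777 in ≈ 1.673 in
Since P=10.010 > Ia=1.673: effective rainfall P−Ia = 647777/77700 in
Runoff Q = (P−Ia)²/(P−Ia+S) = (8.337)²/(8.337+8.366) = 32278080133/7756713300 ≈ 4.161 in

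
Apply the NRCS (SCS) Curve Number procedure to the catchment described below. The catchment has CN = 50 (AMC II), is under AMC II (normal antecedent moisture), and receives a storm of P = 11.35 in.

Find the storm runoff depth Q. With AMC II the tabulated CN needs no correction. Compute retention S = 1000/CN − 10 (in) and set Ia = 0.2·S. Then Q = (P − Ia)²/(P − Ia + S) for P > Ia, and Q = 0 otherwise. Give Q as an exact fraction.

AMC II — tabulated CN = 50 applies directly.
Retention S: 1000/CN − 10 with CN=50.000 → S = 10 ≈ 10.000 in
Initial abstraction Ia = S/5 = 10/5 = 2 ≈ 2.000 in
Since P=11.350 > Ia=2.000: effective rainfall P−Ia = 187/20 in
Q = (187/20)²/((187/20) + 10) = (34969/400)/(387/20) = 34969/7740 in ≈ 4.518 in

Q = 34969/7740 in ≈ 4.518 in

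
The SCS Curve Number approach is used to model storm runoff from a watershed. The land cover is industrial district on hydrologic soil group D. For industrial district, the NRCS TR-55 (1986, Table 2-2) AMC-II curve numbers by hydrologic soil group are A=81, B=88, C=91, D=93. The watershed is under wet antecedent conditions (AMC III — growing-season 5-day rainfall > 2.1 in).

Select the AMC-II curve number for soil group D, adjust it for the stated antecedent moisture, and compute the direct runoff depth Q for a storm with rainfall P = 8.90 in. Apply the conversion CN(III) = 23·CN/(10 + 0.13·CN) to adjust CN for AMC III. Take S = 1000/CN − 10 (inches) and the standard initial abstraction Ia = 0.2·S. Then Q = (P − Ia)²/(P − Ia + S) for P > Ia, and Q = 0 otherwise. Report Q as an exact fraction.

Q = 35710038841/4191819690 in ≈ 8.519 in

NRCS table: industrial district, soil group D → CN(II) = 93
Adjust CN=93 to AMC III: 23·93/(10 + 0.13·93) → 2139 ÷ (2209/100) = 213900/2209 ≈ 96.831
S = 1000/(213900/2209) − 10 = 700/2139 in ≈ 0.327 in
Ia = 0.2S: 0.2·0.327 = 0.065 in (exactly 140/2139)
P − Ia = 8.900 − 0.065 = 188971/21390 ≈ 8.835 in (> 0, runoff occurs)
Q: (188971/21390)² ÷ (195971/21390) = 35710038841/4191819690 in (≈ 8.519 in)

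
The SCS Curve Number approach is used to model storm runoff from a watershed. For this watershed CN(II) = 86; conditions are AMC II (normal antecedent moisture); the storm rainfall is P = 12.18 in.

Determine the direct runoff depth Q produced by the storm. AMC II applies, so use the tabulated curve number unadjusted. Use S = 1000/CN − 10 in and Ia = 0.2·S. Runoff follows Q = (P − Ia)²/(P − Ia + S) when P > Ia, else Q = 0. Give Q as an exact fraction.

CN(II) = 86; AMC II needs no correction.
Max retention: S = 1000/86 − 10 = 70/43 in (≈ 1.628 in)
Ia = 0.2·(70/43) = 14/43 in ≈ 0.326 in
Excess rainfall: 12.180 − 0.326 = 11.854 in; P > Ia so Q > 0
Q: (25487/2150)² ÷ (28987/2150) = 92798167/8903150 in (≈ 10.423 in)

Q = 92798167/8903150 in ≈ 10.423 in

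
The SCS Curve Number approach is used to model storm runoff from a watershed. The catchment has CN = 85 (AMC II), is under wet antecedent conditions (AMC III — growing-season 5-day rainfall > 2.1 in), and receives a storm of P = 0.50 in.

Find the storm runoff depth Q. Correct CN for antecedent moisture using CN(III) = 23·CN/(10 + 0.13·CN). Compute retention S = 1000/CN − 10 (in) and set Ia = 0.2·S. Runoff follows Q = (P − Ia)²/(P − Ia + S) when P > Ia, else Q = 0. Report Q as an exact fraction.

Q = 73441/681122 in ≈ 0.108 in

CN(III) from CN(II)=85: (23·85)/(10 + 0.13·85) = 39100/421 ≈ 92.874
S = 1000/(39100/421) − 10 = 300/391 in ≈ 0.767 in
Ia = 0.2S: 0.2·0.767 = 0.153 in (exactly 60/391)
P − Ia = 0.500 − 0.153 = 271/782 ≈ 0.347 in (> 0, runoff occurs)
Q: (271/782)² ÷ (871/782) = 73441/681122 in (≈ 0.108 in)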